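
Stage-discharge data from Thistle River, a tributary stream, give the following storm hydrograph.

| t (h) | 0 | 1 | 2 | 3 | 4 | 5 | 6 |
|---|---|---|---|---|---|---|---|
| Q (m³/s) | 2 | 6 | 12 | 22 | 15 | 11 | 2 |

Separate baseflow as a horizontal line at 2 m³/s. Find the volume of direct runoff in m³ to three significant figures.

V ≈ 2.02 × 10^5 m³

Direct-runoff ordinates (Q − Q_b): 0.0, 4.0, 10.0, 20.0, 13.0, 9.0, 0.0 m³/s.
ΣQ_DR = 56.00 m³/s.
With Δt = 1 h = 3600 s, V = ΣQ_DR · Δt = 56.00 × 3600 = 2.02 × 10^5 m³.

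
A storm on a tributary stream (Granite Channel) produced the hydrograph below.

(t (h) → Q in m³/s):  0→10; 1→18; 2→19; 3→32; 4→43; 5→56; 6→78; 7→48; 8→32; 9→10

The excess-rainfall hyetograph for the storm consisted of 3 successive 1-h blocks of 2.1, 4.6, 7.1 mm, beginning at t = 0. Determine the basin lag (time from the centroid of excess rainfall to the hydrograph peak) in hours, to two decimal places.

t_L ≈ 4.14 h

Centroid of excess rainfall: t_c = Σ P_i·t̄_i / ΣP_i = 1.8623 h (block centres at 0.5, 1.5, 2.5 h).
Hydrograph peak occurs at t = 6 h, so basin lag t_L = 6 − 1.8623 = 4.14 h.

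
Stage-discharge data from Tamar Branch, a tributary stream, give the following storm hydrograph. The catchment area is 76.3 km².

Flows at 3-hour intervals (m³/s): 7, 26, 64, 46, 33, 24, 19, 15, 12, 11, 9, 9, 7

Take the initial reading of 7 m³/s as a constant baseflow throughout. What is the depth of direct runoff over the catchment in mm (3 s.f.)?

Direct runoff: 0.0, 19.0, 57.0, 39.0, 26.0, 17.0, 12.0, 8.0, 5.0, 4.0, 2.0, 2.0, 0.0 m³/s; ΣQ_DR = 191.0 m³/s.
V = ΣQ_DR · Δt = 191.0 × 10800 s = 2.063 × 10^6 m³.
Over A = 76.3 km², depth = V / A = 27.0 mm.

d ≈ 27.0 mm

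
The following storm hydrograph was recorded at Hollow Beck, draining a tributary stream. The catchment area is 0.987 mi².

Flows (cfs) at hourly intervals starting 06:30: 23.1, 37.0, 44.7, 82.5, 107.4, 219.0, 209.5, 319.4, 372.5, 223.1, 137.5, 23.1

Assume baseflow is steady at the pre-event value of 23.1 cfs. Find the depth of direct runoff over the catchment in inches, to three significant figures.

d ≈ 2.39 in

Direct runoff: 0.0, 13.9, 21.6, 59.4, 84.3, 195.9, 186.4, 296.3, 349.4, 200.0, 114.4, 0.0 cfs; ΣQ_DR = 1522 cfs.
V = ΣQ_DR · Δt = 1522 × 3600 s = 5.478 × 10^6 ft³.
Over A = 0.987 mi², depth = V / A = 2.39 in.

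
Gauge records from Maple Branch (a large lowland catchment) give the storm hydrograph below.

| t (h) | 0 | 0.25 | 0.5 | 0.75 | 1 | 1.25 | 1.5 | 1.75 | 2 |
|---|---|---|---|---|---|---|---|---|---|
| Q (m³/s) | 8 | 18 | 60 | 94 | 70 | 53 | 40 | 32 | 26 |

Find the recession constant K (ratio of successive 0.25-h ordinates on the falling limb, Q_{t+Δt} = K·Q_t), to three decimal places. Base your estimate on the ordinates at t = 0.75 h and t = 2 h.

Using the recession-limb readings at t = 0.75 h and t = 2 h: Q falls from 94 to 26 m³/s over 5 intervals.
K = (Q₂/Q₁)^(1/5) = (26/94)^(1/5) = 0.773.

K ≈ 0.773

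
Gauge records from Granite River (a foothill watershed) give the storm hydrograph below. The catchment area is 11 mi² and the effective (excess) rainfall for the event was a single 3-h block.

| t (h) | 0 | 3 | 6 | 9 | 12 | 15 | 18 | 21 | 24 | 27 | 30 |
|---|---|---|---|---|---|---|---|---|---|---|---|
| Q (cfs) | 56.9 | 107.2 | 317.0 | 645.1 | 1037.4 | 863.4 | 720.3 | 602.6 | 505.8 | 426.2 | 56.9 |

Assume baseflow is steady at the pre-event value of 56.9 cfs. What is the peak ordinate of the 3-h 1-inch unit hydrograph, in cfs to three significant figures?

U_p ≈ 492 cfs

Direct runoff: 0.0, 50.3, 260.1, 588.2, 980.5, 806.5, 663.4, 545.7, 448.9, 369.3, 0.0 cfs; ΣQ_DR = 4713 cfs, peak = 980.5 cfs.
Runoff depth d = ΣQ_DR·Δt / A = 4713 × 10800 / (11 mi²) = 1.992 in.
The 1-inch UH is the DRH scaled by (1 in)/d, so U_p = 980.5 × 1/1.992 = 492 cfs.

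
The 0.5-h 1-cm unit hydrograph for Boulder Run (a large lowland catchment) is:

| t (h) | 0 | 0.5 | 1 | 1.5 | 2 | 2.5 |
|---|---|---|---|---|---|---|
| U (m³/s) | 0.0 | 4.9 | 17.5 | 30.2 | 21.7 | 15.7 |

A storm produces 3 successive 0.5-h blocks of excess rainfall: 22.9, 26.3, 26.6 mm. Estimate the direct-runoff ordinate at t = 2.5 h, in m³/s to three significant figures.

By discrete convolution, Q_j = Σ (P_i / 10 mm) · U_{j−i}.
At t = 2.5 h (j=5): Q = (22.9/10)·15.7 + (26.3/10)·21.7 + (26.6/10)·30.2 = 173 m³/s.

Q ≈ 173 m³/s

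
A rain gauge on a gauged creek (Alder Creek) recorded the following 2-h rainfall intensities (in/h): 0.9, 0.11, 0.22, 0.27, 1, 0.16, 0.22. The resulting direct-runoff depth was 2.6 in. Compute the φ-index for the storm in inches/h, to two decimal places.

φ ≈ 0.30 in/h

Only the 2 blocks with intensity above φ contribute runoff: 0.9, 1 in/h.
Σ(I−φ)·Δt = d  ⇒  (0.9+1 − 2φ)·2 = 2.6
φ = (1.900 − 2.6/2) / 2 = 0.30 in/h.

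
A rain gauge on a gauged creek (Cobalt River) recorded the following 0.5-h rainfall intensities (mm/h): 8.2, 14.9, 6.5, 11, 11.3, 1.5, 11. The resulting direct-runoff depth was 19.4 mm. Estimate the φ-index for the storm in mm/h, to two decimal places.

Only the 6 blocks with intensity above φ contribute runoff: 8.2, 14.9, 6.5, 11, 11.3, 11 mm/h.
Σ(I−φ)·Δt = d  ⇒  (8.2+14.9+6.5+11+11.3+11 − 6φ)·0.5 = 19.4
φ = (62.90 − 19.4/0.5) / 6 = 4.02 mm/h.

φ ≈ 4.02 mm/h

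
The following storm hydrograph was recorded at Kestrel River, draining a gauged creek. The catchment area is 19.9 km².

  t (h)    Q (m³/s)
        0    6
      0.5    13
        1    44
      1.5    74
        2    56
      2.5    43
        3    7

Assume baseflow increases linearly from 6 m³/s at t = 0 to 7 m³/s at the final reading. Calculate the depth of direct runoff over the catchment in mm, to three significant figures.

Direct runoff: 0.00, 6.83, 37.67, 67.50, 49.33, 36.17, 0.00 m³/s; ΣQ_DR = 197.5 m³/s.
V = ΣQ_DR · Δt = 197.5 × 1800 s = 3.555 × 10^5 m³.
Over A = 19.9 km², depth = V / A = 17.9 mm.

d ≈ 17.9 mm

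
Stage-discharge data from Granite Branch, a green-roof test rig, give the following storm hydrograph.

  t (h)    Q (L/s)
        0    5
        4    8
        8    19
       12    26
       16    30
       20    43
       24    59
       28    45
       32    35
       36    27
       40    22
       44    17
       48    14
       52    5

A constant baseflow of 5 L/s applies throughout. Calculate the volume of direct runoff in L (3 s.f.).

V ≈ 4.10 × 10^6 L

Direct-runoff ordinates (Q − Q_b): 0.0, 3.0, 14.0, 21.0, 25.0, 38.0, 54.0, 40.0, 30.0, 22.0, 17.0, 12.0, 9.0, 0.0 L/s.
ΣQ_DR = 285.0 L/s.
With Δt = 4 h = 14400 s, V = ΣQ_DR · Δt = 285.0 × 14400 = 4.10 × 10^6 L.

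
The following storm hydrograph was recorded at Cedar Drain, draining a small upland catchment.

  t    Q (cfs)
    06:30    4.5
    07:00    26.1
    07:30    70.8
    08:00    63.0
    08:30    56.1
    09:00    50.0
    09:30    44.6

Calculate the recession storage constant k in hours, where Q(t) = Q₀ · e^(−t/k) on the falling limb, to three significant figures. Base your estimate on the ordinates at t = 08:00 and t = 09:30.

k ≈ 4.34 h

On the falling limb, Q drops from 63.0 to 44.6 cfs between t = 08:00 and t = 09:30 (Δt = 1.5 h).
k = −Δt / ln(Q₂/Q₁) = −1.5 / ln(44.6/63.0) = 4.34 h.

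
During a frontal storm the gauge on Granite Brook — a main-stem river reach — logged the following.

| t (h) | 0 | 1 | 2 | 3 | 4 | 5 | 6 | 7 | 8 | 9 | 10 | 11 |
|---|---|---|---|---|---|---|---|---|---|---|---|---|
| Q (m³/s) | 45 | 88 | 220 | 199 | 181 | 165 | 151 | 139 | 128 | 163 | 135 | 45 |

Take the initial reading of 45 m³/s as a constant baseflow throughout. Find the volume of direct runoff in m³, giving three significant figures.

Direct-runoff ordinates (Q − Q_b): 0.0, 43.0, 175.0, 154.0, 136.0, 120.0, 106.0, 94.0, 83.0, 118.0, 90.0, 0.0 m³/s.
ΣQ_DR = 1119 m³/s.
With Δt = 1 h = 3600 s, V = ΣQ_DR · Δt = 1119 × 3600 = 4.03 × 10^6 m³.

V ≈ 4.03 × 10^6 m³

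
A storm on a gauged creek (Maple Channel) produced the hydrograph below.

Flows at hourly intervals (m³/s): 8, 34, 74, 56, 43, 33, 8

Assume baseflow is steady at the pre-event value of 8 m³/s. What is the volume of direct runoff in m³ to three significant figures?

V ≈ 7.20 × 10^5 m³

Direct-runoff ordinates (Q − Q_b): 0.0, 26.0, 66.0, 48.0, 35.0, 25.0, 0.0 m³/s.
ΣQ_DR = 200.0 m³/s.
With Δt = 1 h = 3600 s, V = ΣQ_DR · Δt = 200.0 × 3600 = 7.20 × 10^5 m³.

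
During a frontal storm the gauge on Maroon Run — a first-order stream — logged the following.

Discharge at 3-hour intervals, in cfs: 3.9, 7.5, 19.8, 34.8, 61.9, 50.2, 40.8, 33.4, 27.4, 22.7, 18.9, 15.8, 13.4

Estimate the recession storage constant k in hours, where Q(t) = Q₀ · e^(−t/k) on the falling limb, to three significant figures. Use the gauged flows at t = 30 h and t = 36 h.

On the falling limb, Q drops from 18.9 to 13.4 cfs between t = 30 h and t = 36 h (Δt = 6 h).
k = −Δt / ln(Q₂/Q₁) = −6 / ln(13.4/18.9) = 17.4 h.

k ≈ 17.4 h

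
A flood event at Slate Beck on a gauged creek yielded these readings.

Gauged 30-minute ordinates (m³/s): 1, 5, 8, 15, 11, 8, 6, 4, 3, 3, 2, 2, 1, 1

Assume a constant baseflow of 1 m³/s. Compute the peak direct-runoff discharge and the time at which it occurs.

Subtracting baseflow gives direct-runoff ordinates: 0.0, 4.0, 7.0, 14.0, 10.0, 7.0, 5.0, 3.0, 2.0, 2.0, 1.0, 1.0, 0.0, 0.0 m³/s.
The maximum is 14.0 m³/s, occurring at the reading for t = 1.5 h.

Q_p = 14.0 m³/s at t = 1.5 h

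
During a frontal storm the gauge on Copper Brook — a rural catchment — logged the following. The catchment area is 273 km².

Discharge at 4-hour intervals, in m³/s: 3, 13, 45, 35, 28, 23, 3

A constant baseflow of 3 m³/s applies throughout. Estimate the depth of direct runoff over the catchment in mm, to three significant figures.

d ≈ 6.80 mm

Direct runoff: 0.0, 10.0, 42.0, 32.0, 25.0, 20.0, 0.0 m³/s; ΣQ_DR = 129.0 m³/s.
V = ΣQ_DR · Δt = 129.0 × 14400 s = 1.858 × 10^6 m³.
Over A = 273 km², depth = V / A = 6.80 mm.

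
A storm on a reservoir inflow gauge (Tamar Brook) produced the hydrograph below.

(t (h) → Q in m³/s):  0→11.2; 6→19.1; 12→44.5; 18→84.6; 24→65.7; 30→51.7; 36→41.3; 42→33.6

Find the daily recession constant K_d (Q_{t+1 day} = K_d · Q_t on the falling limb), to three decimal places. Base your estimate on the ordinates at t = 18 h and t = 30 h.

K_d ≈ 0.373

Between t = 18 h and t = 30 h the flow falls from 84.6 to 51.7 m³/s over 2×6 h = 12 h.
Per-interval ratio K = (51.7/84.6)^(1/2) = 0.7817; K_d = K^(24/6) = 0.373.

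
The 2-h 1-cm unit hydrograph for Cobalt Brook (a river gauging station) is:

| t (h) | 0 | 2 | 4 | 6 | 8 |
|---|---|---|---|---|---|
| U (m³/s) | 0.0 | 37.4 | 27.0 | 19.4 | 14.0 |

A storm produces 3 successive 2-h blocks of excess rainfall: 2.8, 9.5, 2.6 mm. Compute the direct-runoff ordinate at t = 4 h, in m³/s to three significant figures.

Q ≈ 43.1 m³/s

By discrete convolution, Q_j = Σ (P_i / 10 mm) · U_{j−i}.
At t = 4 h (j=2): Q = (2.8/10)·27.0 + (9.5/10)·37.4 + (2.6/10)·0.0 = 43.1 m³/s.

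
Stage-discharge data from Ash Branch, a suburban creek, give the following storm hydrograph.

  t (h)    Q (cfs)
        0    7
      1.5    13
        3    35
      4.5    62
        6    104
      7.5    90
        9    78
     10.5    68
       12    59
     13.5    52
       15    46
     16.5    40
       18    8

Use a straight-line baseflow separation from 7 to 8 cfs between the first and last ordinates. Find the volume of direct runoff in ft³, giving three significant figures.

Direct-runoff ordinates (Q − Q_b): 0.00, 5.92, 27.83, 54.75, 96.67, 82.58, 70.50, 60.42, 51.33, 44.25, 38.17, 32.08, 0.00 cfs.
ΣQ_DR = 564.5 cfs.
With Δt = 1.5 h = 5400 s, V = ΣQ_DR · Δt = 564.5 × 5400 = 3.05 × 10^6 ft³.

V ≈ 3.05 × 10^6 ft³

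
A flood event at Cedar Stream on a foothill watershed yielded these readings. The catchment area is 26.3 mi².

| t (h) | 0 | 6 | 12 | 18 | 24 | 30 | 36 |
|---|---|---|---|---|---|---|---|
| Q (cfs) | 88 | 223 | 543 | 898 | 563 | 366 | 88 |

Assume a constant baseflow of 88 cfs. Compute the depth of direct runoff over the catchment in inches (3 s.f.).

d ≈ 0.761 in

Direct runoff: 0.0, 135.0, 455.0, 810.0, 475.0, 278.0, 0.0 cfs; ΣQ_DR = 2153 cfs.
V = ΣQ_DR · Δt = 2153 × 21600 s = 4.650 × 10^7 ft³.
Over A = 26.3 mi², depth = V / A = 0.761 in.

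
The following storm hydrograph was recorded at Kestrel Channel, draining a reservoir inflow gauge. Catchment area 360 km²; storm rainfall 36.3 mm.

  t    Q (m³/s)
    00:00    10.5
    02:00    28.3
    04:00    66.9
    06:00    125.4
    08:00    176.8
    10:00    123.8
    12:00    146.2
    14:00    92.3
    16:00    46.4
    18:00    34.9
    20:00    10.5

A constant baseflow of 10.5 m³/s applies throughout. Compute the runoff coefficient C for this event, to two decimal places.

C ≈ 0.41

ΣQ_DR = 746.5 m³/s; V = ΣQ_DR·Δt = 5.375 × 10^6 m³.
Runoff depth d = V / A = 14.93 mm.
C = d / P = 14.93 / 36.3 = 0.41.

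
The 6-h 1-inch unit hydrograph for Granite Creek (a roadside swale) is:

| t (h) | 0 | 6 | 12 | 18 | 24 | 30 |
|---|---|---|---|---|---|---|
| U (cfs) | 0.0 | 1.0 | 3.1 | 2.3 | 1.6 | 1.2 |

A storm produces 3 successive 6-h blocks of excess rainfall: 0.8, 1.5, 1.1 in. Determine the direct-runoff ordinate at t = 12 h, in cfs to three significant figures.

Q ≈ 3.98 cfs

By discrete convolution, Q_j = Σ (P_i / 1 in) · U_{j−i}.
At t = 12 h (j=2): Q = (0.8/1)·3.1 + (1.5/1)·1.0 + (1.1/1)·0.0 = 3.98 cfs.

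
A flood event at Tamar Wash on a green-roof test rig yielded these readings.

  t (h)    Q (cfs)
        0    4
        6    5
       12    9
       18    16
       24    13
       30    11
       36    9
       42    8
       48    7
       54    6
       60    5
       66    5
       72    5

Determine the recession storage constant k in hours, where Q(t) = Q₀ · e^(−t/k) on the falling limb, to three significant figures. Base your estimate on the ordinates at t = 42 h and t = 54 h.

k ≈ 41.7 h

On the falling limb, Q drops from 8 to 6 cfs between t = 42 h and t = 54 h (Δt = 12 h).
k = −Δt / ln(Q₂/Q₁) = −12 / ln(6/8) = 41.7 h.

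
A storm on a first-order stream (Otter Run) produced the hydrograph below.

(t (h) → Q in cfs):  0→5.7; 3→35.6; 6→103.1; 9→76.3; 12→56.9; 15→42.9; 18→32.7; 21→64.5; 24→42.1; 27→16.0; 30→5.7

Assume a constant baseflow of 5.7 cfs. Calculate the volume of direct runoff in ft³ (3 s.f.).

V ≈ 4.52 × 10^6 ft³

Direct-runoff ordinates (Q − Q_b): 0.0, 29.9, 97.4, 70.6, 51.2, 37.2, 27.0, 58.8, 36.4, 10.3, 0.0 cfs.
ΣQ_DR = 418.8 cfs.
With Δt = 3 h = 10800 s, V = ΣQ_DR · Δt = 418.8 × 10800 = 4.52 × 10^6 ft³.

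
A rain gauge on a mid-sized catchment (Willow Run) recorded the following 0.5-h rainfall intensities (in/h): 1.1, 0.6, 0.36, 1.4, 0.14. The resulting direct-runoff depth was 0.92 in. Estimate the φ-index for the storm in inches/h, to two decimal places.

φ ≈ 0.42 in/h

Only the 3 blocks with intensity above φ contribute runoff: 1.1, 0.6, 1.4 in/h.
Σ(I−φ)·Δt = d  ⇒  (1.1+0.6+1.4 − 3φ)·0.5 = 0.92
φ = (3.100 − 0.92/0.5) / 3 = 0.42 in/h.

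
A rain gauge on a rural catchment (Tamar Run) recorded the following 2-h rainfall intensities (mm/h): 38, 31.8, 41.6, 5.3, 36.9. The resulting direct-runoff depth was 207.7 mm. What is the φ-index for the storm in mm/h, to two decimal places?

φ ≈ 11.11 mm/h

Only the 4 blocks with intensity above φ contribute runoff: 38, 31.8, 41.6, 36.9 mm/h.
Σ(I−φ)·Δt = d  ⇒  (38+31.8+41.6+36.9 − 4φ)·2 = 207.7
φ = (148.3 − 207.7/2) / 4 = 11.11 mm/h.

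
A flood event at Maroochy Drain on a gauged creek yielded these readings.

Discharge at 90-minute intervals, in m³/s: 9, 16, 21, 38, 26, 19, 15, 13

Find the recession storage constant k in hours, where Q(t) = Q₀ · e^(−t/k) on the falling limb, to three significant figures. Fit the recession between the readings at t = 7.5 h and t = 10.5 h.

On the falling limb, Q drops from 19 to 13 m³/s between t = 7.5 h and t = 10.5 h (Δt = 3 h).
k = −Δt / ln(Q₂/Q₁) = −3 / ln(13/19) = 7.91 h.

k ≈ 7.91 h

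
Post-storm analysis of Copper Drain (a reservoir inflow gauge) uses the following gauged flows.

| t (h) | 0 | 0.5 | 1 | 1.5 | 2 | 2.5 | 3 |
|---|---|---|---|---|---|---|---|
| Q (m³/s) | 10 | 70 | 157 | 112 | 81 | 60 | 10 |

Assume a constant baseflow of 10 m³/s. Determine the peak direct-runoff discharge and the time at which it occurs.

Subtracting baseflow gives direct-runoff ordinates: 0.0, 60.0, 147.0, 102.0, 71.0, 50.0, 0.0 m³/s.
The maximum is 147.0 m³/s, occurring at the reading for t = 1 h.

Q_p = 147.0 m³/s at t = 1 h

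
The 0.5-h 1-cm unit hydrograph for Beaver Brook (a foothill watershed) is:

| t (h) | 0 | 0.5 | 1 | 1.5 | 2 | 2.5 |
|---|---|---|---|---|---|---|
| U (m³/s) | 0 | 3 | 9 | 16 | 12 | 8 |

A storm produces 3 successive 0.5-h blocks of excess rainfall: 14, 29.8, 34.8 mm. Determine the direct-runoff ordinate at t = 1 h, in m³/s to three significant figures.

Q ≈ 21.5 m³/s

By discrete convolution, Q_j = Σ (P_i / 10 mm) · U_{j−i}.
At t = 1 h (j=2): Q = (14/10)·9 + (29.8/10)·3 + (34.8/10)·0 = 21.5 m³/s.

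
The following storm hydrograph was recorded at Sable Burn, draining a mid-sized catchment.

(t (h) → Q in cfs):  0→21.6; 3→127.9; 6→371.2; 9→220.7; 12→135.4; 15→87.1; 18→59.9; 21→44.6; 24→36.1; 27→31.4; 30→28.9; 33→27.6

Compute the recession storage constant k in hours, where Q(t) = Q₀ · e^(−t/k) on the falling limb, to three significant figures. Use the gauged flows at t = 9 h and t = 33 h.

k ≈ 11.5 h

On the falling limb, Q drops from 220.7 to 27.6 cfs between t = 9 h and t = 33 h (Δt = 24 h).
k = −Δt / ln(Q₂/Q₁) = −24 / ln(27.6/220.7) = 11.5 h.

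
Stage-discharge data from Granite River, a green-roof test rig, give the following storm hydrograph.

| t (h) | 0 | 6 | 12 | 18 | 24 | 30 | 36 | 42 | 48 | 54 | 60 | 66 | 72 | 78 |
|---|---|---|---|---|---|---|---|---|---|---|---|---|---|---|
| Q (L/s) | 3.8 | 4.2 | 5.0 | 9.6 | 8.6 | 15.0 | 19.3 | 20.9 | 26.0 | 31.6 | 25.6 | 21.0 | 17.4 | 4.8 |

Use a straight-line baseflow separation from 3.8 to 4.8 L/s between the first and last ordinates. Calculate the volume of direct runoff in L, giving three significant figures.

V ≈ 3.30 × 10^6 L

Direct-runoff ordinates (Q − Q_b): 0.00, 0.32, 1.05, 5.57, 4.49, 10.82, 15.04, 16.56, 21.58, 27.11, 21.03, 16.35, 12.68, 0.00 L/s.
ΣQ_DR = 152.6 L/s.
With Δt = 6 h = 21600 s, V = ΣQ_DR · Δt = 152.6 × 21600 = 3.30 × 10^6 L.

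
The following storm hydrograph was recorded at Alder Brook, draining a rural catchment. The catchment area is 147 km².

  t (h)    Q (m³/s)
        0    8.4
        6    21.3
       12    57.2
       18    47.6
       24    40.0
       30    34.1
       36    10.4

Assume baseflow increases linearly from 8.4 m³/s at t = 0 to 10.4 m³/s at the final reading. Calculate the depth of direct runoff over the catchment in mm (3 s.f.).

d ≈ 22.5 mm

Direct runoff: 0.00, 12.57, 48.13, 38.20, 30.27, 24.03, 0.00 m³/s; ΣQ_DR = 153.2 m³/s.
V = ΣQ_DR · Δt = 153.2 × 21600 s = 3.309 × 10^6 m³.
Over A = 147 km², depth = V / A = 22.5 mm.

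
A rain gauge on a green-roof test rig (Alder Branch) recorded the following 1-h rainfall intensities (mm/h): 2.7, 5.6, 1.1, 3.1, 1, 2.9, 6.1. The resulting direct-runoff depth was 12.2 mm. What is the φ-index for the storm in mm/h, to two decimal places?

φ ≈ 1.64 mm/h

Only the 5 blocks with intensity above φ contribute runoff: 2.7, 5.6, 3.1, 2.9, 6.1 mm/h.
Σ(I−φ)·Δt = d  ⇒  (2.7+5.6+3.1+2.9+6.1 − 5φ)·1 = 12.2
φ = (20.40 − 12.2/1) / 5 = 1.64 mm/h.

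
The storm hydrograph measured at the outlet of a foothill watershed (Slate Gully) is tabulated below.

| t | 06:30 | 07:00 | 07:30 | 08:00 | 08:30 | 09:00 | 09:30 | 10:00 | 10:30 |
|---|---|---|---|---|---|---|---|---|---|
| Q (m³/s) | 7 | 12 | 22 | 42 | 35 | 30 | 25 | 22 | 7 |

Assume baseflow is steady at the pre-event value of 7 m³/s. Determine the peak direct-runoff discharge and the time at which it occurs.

Subtracting baseflow gives direct-runoff ordinates: 0.0, 5.0, 15.0, 35.0, 28.0, 23.0, 18.0, 15.0, 0.0 m³/s.
The maximum is 35.0 m³/s, occurring at the reading for t = 08:00.

Q_p = 35.0 m³/s at t = 08:00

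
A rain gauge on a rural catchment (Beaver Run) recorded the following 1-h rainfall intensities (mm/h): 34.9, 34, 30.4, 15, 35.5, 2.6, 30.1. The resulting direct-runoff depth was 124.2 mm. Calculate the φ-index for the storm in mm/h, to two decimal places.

φ ≈ 9.28 mm/h

Only the 6 blocks with intensity above φ contribute runoff: 34.9, 34, 30.4, 15, 35.5, 30.1 mm/h.
Σ(I−φ)·Δt = d  ⇒  (34.9+34+30.4+15+35.5+30.1 − 6φ)·1 = 124.2
φ = (179.9 − 124.2/1) / 6 = 9.28 mm/h.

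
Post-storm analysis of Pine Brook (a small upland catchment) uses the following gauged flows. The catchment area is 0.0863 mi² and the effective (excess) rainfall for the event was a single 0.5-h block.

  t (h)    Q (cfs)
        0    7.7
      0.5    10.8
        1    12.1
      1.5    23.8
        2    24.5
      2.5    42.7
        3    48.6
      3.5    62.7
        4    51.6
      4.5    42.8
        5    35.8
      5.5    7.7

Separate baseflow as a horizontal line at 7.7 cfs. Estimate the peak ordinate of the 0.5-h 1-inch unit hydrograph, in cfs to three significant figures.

Direct runoff: 0.0, 3.1, 4.4, 16.1, 16.8, 35.0, 40.9, 55.0, 43.9, 35.1, 28.1, 0.0 cfs; ΣQ_DR = 278.4 cfs, peak = 55.0 cfs.
Runoff depth d = ΣQ_DR·Δt / A = 278.4 × 1800 / (0.0863 mi²) = 2.499 in.
The 1-inch UH is the DRH scaled by (1 in)/d, so U_p = 55.0 × 1/2.499 = 22.0 cfs.

U_p ≈ 22.0 cfs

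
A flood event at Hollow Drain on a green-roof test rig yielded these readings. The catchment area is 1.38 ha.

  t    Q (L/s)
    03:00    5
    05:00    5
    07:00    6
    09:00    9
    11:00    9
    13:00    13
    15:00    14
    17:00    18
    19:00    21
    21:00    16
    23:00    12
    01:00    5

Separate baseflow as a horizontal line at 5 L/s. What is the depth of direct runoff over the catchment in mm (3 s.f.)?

Direct runoff: 0.0, 0.0, 1.0, 4.0, 4.0, 8.0, 9.0, 13.0, 16.0, 11.0, 7.0, 0.0 L/s; ΣQ_DR = 73.00 L/s.
V = ΣQ_DR · Δt = 73.00 × 7200 s = 5.256 × 10^5 L.
Over A = 1.38 ha, depth = V / A = 38.1 mm.

d ≈ 38.1 mm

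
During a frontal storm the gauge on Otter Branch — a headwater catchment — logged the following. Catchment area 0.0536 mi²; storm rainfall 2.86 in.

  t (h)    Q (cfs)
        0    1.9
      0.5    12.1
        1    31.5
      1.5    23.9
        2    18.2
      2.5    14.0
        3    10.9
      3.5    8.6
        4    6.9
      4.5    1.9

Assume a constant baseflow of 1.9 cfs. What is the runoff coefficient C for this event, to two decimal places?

C ≈ 0.56

ΣQ_DR = 110.9 cfs; V = ΣQ_DR·Δt = 1.996 × 10^5 ft³.
Runoff depth d = V / A = 1.603 in.
C = d / P = 1.603 / 2.86 = 0.56.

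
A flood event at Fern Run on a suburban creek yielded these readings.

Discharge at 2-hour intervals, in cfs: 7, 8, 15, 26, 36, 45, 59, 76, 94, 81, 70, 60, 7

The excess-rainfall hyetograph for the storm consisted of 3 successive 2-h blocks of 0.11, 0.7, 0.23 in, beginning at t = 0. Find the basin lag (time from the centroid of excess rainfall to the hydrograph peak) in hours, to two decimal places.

t_L ≈ 12.77 h

Centroid of excess rainfall: t_c = Σ P_i·t̄_i / ΣP_i = 3.2308 h (block centres at 1, 3, 5 h).
Hydrograph peak occurs at t = 16 h, so basin lag t_L = 16 − 3.2308 = 12.77 h.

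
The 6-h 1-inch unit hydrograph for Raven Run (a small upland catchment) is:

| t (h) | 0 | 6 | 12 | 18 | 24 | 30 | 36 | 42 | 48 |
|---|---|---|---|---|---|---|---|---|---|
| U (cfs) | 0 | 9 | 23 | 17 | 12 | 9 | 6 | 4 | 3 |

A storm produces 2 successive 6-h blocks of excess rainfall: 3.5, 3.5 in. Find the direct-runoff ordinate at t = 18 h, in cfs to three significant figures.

Q ≈ 140 cfs

By discrete convolution, Q_j = Σ (P_i / 1 in) · U_{j−i}.
At t = 18 h (j=3): Q = (3.5/1)·17 + (3.5/1)·23 = 140 cfs.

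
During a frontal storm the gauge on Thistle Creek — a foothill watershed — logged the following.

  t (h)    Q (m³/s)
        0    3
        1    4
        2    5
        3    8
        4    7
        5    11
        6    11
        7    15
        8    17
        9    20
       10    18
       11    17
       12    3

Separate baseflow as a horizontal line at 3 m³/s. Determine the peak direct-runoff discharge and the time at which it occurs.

Q_p = 17.0 m³/s at t = 9 h

Subtracting baseflow gives direct-runoff ordinates: 0.0, 1.0, 2.0, 5.0, 4.0, 8.0, 8.0, 12.0, 14.0, 17.0, 15.0, 14.0, 0.0 m³/s.
The maximum is 17.0 m³/s, occurring at the reading for t = 9 h.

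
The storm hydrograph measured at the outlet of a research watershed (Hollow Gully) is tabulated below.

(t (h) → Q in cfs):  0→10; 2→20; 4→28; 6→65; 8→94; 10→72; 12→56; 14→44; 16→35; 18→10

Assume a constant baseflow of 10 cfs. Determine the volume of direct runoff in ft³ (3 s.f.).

Direct-runoff ordinates (Q − Q_b): 0.0, 10.0, 18.0, 55.0, 84.0, 62.0, 46.0, 34.0, 25.0, 0.0 cfs.
ΣQ_DR = 334.0 cfs.
With Δt = 2 h = 7200 s, V = ΣQ_DR · Δt = 334.0 × 7200 = 2.40 × 10^6 ft³.

V ≈ 2.40 × 10^6 ft³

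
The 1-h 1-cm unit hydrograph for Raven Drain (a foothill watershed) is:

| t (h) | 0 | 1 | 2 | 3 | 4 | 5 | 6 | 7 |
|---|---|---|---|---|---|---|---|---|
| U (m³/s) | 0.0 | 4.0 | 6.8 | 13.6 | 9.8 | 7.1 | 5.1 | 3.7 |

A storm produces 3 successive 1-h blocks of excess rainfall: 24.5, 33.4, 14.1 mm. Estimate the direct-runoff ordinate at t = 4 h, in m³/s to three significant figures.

Q ≈ 79.0 m³/s

By discrete convolution, Q_j = Σ (P_i / 10 mm) · U_{j−i}.
At t = 4 h (j=4): Q = (24.5/10)·9.8 + (33.4/10)·13.6 + (14.1/10)·6.8 = 79.0 m³/s.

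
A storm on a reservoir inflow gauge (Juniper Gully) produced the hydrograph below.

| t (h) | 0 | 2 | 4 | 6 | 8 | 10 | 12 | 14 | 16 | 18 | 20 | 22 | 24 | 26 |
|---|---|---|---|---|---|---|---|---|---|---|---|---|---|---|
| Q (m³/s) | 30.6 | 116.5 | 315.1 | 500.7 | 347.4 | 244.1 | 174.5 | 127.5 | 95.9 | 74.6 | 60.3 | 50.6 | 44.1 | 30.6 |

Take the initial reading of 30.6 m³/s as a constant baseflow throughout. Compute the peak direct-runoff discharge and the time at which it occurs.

Subtracting baseflow gives direct-runoff ordinates: 0.0, 85.9, 284.5, 470.1, 316.8, 213.5, 143.9, 96.9, 65.3, 44.0, 29.7, 20.0, 13.5, 0.0 m³/s.
The maximum is 470.1 m³/s, occurring at the reading for t = 6 h.

Q_p = 470.1 m³/s at t = 6 h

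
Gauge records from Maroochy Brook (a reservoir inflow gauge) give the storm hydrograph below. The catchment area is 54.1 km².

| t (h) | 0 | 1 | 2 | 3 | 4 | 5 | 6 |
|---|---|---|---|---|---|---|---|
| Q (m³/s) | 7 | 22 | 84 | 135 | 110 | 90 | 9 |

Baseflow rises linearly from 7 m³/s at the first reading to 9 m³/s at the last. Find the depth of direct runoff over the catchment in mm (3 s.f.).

Direct runoff: 0.00, 14.67, 76.33, 127.00, 101.67, 81.33, 0.00 m³/s; ΣQ_DR = 401.0 m³/s.
V = ΣQ_DR · Δt = 401.0 × 3600 s = 1.444 × 10^6 m³.
Over A = 54.1 km², depth = V / A = 26.7 mm.

d ≈ 26.7 mm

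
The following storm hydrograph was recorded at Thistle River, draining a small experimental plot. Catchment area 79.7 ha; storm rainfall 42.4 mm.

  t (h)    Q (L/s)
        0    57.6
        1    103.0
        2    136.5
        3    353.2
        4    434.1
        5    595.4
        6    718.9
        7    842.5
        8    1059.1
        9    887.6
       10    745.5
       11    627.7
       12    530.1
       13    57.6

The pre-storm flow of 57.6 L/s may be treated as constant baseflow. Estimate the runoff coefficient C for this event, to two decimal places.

ΣQ_DR = 6342 L/s; V = ΣQ_DR·Δt = 2.283 × 10^7 L.
Runoff depth d = V / A = 28.65 mm.
C = d / P = 28.65 / 42.4 = 0.68.

C ≈ 0.68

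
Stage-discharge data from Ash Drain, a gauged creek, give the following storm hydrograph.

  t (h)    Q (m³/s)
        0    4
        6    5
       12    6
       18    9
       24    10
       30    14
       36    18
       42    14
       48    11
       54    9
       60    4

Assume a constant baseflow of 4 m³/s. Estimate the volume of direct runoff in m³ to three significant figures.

Direct-runoff ordinates (Q − Q_b): 0.0, 1.0, 2.0, 5.0, 6.0, 10.0, 14.0, 10.0, 7.0, 5.0, 0.0 m³/s.
ΣQ_DR = 60.00 m³/s.
With Δt = 6 h = 21600 s, V = ΣQ_DR · Δt = 60.00 × 21600 = 1.30 × 10^6 m³.

V ≈ 1.30 × 10^6 m³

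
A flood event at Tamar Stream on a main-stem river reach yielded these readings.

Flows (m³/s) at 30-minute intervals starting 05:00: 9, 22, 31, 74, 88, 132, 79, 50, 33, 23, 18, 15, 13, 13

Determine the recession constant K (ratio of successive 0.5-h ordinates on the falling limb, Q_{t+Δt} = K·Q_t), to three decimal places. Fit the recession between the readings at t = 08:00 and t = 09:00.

K ≈ 0.646

Using the recession-limb readings at t = 08:00 and t = 09:00: Q falls from 79 to 33 m³/s over 2 intervals.
K = (Q₂/Q₁)^(1/2) = (33/79)^(1/2) = 0.646.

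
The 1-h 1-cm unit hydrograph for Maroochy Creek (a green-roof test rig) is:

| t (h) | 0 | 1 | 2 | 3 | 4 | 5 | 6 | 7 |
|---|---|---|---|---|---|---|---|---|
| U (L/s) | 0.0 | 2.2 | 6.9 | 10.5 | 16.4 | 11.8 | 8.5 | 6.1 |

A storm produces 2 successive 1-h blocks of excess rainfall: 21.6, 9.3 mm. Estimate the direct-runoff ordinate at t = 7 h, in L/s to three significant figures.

Q ≈ 21.1 L/s

By discrete convolution, Q_j = Σ (P_i / 10 mm) · U_{j−i}.
At t = 7 h (j=7): Q = (21.6/10)·6.1 + (9.3/10)·8.5 = 21.1 L/s.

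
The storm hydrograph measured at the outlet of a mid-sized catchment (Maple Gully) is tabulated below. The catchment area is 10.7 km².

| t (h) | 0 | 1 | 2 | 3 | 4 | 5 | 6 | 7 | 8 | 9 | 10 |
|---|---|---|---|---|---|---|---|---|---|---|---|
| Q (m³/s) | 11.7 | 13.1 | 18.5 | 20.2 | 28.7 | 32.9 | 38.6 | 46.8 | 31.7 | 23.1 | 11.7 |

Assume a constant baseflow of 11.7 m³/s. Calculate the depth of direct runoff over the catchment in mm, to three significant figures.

d ≈ 49.9 mm

Direct runoff: 0.0, 1.4, 6.8, 8.5, 17.0, 21.2, 26.9, 35.1, 20.0, 11.4, 0.0 m³/s; ΣQ_DR = 148.3 m³/s.
V = ΣQ_DR · Δt = 148.3 × 3600 s = 5.339 × 10^5 m³.
Over A = 10.7 km², depth = V / A = 49.9 mm.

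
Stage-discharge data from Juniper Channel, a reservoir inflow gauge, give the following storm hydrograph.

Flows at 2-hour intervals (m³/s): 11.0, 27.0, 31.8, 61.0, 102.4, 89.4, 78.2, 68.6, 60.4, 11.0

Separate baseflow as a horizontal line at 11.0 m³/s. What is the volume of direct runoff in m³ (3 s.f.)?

V ≈ 3.10 × 10^6 m³

Direct-runoff ordinates (Q − Q_b): 0.0, 16.0, 20.8, 50.0, 91.4, 78.4, 67.2, 57.6, 49.4, 0.0 m³/s.
ΣQ_DR = 430.8 m³/s.
With Δt = 2 h = 7200 s, V = ΣQ_DR · Δt = 430.8 × 7200 = 3.10 × 10^6 m³.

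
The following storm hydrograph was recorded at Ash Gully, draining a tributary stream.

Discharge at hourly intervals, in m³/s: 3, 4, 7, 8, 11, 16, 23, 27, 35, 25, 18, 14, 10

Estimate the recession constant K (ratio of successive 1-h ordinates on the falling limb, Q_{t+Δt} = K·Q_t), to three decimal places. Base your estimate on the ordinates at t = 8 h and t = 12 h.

K ≈ 0.731

Using the recession-limb readings at t = 8 h and t = 12 h: Q falls from 35 to 10 m³/s over 4 intervals.
K = (Q₂/Q₁)^(1/4) = (10/35)^(1/4) = 0.731.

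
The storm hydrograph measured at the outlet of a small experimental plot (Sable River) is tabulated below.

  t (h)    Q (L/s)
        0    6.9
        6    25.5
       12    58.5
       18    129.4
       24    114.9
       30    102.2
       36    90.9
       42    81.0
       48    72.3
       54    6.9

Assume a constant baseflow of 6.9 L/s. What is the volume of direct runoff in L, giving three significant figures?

Direct-runoff ordinates (Q − Q_b): 0.0, 18.6, 51.6, 122.5, 108.0, 95.3, 84.0, 74.1, 65.4, 0.0 L/s.
ΣQ_DR = 619.5 L/s.
With Δt = 6 h = 21600 s, V = ΣQ_DR · Δt = 619.5 × 21600 = 1.34 × 10^7 L.

V ≈ 1.34 × 10^7 L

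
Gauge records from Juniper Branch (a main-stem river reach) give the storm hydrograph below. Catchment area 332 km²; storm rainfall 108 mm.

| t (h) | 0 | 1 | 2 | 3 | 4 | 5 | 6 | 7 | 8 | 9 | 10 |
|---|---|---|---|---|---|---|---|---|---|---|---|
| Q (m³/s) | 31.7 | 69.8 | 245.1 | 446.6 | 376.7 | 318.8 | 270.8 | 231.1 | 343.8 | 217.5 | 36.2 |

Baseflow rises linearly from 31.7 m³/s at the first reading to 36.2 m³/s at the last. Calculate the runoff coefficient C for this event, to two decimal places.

ΣQ_DR = 2215 m³/s; V = ΣQ_DR·Δt = 7.973 × 10^6 m³.
Runoff depth d = V / A = 24.01 mm.
C = d / P = 24.01 / 108 = 0.22.

C ≈ 0.22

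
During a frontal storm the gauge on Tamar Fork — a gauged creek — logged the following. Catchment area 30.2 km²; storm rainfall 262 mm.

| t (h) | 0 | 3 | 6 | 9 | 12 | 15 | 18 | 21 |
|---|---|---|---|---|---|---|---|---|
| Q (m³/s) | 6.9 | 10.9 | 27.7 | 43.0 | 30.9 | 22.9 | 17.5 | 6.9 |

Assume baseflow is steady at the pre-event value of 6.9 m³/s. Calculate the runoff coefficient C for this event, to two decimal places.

ΣQ_DR = 111.5 m³/s; V = ΣQ_DR·Δt = 1.204 × 10^6 m³.
Runoff depth d = V / A = 39.87 mm.
C = d / P = 39.87 / 262 = 0.15.

C ≈ 0.15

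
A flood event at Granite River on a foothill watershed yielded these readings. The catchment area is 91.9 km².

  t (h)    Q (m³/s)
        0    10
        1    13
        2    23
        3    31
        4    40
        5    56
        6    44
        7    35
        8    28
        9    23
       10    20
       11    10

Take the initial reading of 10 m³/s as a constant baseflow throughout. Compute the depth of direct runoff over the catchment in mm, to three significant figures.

d ≈ 8.34 mm

Direct runoff: 0.0, 3.0, 13.0, 21.0, 30.0, 46.0, 34.0, 25.0, 18.0, 13.0, 10.0, 0.0 m³/s; ΣQ_DR = 213.0 m³/s.
V = ΣQ_DR · Δt = 213.0 × 3600 s = 7.668 × 10^5 m³.
Over A = 91.9 km², depth = V / A = 8.34 mm.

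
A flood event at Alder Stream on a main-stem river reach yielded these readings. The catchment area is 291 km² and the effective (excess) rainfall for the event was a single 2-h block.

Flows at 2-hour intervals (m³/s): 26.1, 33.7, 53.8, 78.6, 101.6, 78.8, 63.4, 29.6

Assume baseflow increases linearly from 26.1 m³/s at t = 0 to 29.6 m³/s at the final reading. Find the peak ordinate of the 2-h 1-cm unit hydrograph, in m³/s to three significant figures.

Direct runoff: 0.00, 7.10, 26.70, 51.00, 73.50, 50.20, 34.30, 0.00 m³/s; ΣQ_DR = 242.8 m³/s, peak = 73.50 m³/s.
Runoff depth d = ΣQ_DR·Δt / A = 242.8 × 7200 / (291 km²) = 6.007 mm.
The 1-cm UH is the DRH scaled by (10 mm)/d, so U_p = 73.50 × 10/6.007 = 122 m³/s.

U_p ≈ 122 m³/s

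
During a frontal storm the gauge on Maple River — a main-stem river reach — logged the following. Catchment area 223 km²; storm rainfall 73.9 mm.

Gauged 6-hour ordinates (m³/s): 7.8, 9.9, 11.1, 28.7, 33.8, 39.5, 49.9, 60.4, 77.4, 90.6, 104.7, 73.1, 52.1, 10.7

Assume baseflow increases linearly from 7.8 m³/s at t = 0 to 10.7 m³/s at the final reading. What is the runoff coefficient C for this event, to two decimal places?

ΣQ_DR = 520.2 m³/s; V = ΣQ_DR·Δt = 1.124 × 10^7 m³.
Runoff depth d = V / A = 50.39 mm.
C = d / P = 50.39 / 73.9 = 0.68.

C ≈ 0.68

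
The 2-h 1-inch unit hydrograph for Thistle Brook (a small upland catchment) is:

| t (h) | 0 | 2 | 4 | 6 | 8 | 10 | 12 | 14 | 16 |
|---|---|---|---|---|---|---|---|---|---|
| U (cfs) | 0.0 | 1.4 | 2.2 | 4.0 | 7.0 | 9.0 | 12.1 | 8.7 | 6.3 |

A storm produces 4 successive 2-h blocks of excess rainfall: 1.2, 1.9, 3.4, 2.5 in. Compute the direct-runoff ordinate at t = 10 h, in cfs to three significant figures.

Q ≈ 43.2 cfs

By discrete convolution, Q_j = Σ (P_i / 1 in) · U_{j−i}.
At t = 10 h (j=5): Q = (1.2/1)·9.0 + (1.9/1)·7.0 + (3.4/1)·4.0 + (2.5/1)·2.2 = 43.2 cfs.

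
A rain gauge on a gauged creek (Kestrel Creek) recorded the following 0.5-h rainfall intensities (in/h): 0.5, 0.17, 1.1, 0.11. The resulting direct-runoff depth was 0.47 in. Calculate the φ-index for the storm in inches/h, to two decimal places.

φ ≈ 0.33 in/h

Only the 2 blocks with intensity above φ contribute runoff: 0.5, 1.1 in/h.
Σ(I−φ)·Δt = d  ⇒  (0.5+1.1 − 2φ)·0.5 = 0.47
φ = (1.600 − 0.47/0.5) / 2 = 0.33 in/h.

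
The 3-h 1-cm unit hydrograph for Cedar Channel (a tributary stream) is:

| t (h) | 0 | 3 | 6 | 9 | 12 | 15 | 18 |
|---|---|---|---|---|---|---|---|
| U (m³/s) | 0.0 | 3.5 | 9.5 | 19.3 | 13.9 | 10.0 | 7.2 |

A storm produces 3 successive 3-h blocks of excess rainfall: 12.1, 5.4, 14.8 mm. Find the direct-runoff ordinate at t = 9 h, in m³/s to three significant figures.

Q ≈ 33.7 m³/s

By discrete convolution, Q_j = Σ (P_i / 10 mm) · U_{j−i}.
At t = 9 h (j=3): Q = (12.1/10)·19.3 + (5.4/10)·9.5 + (14.8/10)·3.5 = 33.7 m³/s.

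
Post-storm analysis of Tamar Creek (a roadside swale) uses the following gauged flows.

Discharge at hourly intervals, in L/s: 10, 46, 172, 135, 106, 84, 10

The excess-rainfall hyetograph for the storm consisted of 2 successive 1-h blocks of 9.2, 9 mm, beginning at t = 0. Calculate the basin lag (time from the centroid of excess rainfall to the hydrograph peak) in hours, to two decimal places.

t_L ≈ 1.01 h

Centroid of excess rainfall: t_c = Σ P_i·t̄_i / ΣP_i = 0.9945 h (block centres at 0.5, 1.5 h).
Hydrograph peak occurs at t = 2 h, so basin lag t_L = 2 − 0.9945 = 1.01 h.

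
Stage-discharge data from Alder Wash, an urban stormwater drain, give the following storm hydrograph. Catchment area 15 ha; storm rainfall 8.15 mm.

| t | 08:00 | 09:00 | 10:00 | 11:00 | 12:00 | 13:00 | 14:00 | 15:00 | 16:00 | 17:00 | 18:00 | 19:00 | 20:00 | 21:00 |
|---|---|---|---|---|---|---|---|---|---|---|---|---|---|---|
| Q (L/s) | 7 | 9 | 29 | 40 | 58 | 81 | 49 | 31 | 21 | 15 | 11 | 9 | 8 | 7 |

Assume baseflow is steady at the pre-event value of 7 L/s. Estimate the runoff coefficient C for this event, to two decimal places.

C ≈ 0.82

ΣQ_DR = 277.0 L/s; V = ΣQ_DR·Δt = 9.972 × 10^5 L.
Runoff depth d = V / A = 6.648 mm.
C = d / P = 6.648 / 8.15 = 0.82.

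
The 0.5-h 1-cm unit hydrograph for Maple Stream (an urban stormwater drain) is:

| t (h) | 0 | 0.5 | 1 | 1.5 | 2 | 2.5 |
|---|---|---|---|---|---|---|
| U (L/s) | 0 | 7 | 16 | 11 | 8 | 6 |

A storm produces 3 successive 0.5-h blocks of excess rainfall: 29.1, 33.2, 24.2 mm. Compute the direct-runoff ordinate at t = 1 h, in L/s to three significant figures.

Q ≈ 69.8 L/s

By discrete convolution, Q_j = Σ (P_i / 10 mm) · U_{j−i}.
At t = 1 h (j=2): Q = (29.1/10)·16 + (33.2/10)·7 + (24.2/10)·0 = 69.8 L/s.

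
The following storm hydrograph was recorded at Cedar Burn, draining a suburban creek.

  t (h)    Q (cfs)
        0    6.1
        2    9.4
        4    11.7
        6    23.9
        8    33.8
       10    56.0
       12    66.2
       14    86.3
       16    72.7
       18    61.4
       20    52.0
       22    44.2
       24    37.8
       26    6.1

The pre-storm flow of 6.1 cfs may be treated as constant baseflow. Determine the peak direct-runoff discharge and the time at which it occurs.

Q_p = 80.2 cfs at t = 14 h

Subtracting baseflow gives direct-runoff ordinates: 0.0, 3.3, 5.6, 17.8, 27.7, 49.9, 60.1, 80.2, 66.6, 55.3, 45.9, 38.1, 31.7, 0.0 cfs.
The maximum is 80.2 cfs, occurring at the reading for t = 14 h.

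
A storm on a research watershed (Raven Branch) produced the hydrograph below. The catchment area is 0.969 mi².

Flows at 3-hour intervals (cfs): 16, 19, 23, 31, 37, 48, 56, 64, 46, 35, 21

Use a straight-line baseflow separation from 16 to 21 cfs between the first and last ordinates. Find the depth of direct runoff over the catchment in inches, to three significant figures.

d ≈ 0.924 in

Direct runoff: 0.00, 2.50, 6.00, 13.50, 19.00, 29.50, 37.00, 44.50, 26.00, 14.50, 0.00 cfs; ΣQ_DR = 192.5 cfs.
V = ΣQ_DR · Δt = 192.5 × 10800 s = 2.079 × 10^6 ft³.
Over A = 0.969 mi², depth = V / A = 0.924 in.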